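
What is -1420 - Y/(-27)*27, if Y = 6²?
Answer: -1384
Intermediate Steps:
Y = 36
-1420 - Y/(-27)*27 = -1420 - 36/(-27)*27 = -1420 - 36*(-1/27)*27 = -1420 - (-4)*27/3 = -1420 - 1*(-36) = -1420 + 36 = -1384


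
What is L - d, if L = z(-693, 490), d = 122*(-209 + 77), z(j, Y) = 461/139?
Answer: 2238917/139 ≈ 16107.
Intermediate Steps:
z(j, Y) = 461/139 (z(j, Y) = 461*(1/139) = 461/139)
d = -16104 (d = 122*(-132) = -16104)
L = 461/139 ≈ 3.3165
L - d = 461/139 - 1*(-16104) = 461/139 + 16104 = 2238917/139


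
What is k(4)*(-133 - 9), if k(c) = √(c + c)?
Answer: -284*√2 ≈ -401.64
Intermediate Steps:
k(c) = √2*√c (k(c) = √(2*c) = √2*√c)
k(4)*(-133 - 9) = (√2*√4)*(-133 - 9) = (√2*2)*(-142) = (2*√2)*(-142) = -284*√2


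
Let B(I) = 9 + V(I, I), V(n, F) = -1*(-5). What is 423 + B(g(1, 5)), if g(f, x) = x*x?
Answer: 437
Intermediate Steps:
g(f, x) = x²
V(n, F) = 5
B(I) = 14 (B(I) = 9 + 5 = 14)
423 + B(g(1, 5)) = 423 + 14 = 437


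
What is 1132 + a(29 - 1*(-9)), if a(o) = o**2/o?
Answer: 1170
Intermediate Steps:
a(o) = o
1132 + a(29 - 1*(-9)) = 1132 + (29 - 1*(-9)) = 1132 + (29 + 9) = 1132 + 38 = 1170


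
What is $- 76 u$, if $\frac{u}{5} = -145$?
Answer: $55100$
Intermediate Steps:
$u = -725$ ($u = 5 \left(-145\right) = -725$)
$- 76 u = \left(-76\right) \left(-725\right) = 55100$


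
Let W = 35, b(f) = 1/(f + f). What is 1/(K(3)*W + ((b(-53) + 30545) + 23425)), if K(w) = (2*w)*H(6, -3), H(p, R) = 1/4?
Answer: 53/2863192 ≈ 1.8511e-5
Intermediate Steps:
H(p, R) = ¼
b(f) = 1/(2*f)
K(w) = w/2 (K(w) = (2*w)*(¼) = w/2)
1/(K(3)*W + ((b(-53) + 30545) + 23425)) = 1/(((½)*3)*35 + (((½)/(-53) + 30545) + 23425)) = 1/((3/2)*35 + (((½)*(-1/53) + 30545) + 23425)) = 1/(105/2 + ((-1/106 + 30545) + 23425)) = 1/(105/2 + (3237769/106 + 23425)) = 1/(105/2 + 5720819/106) = 1/(2863192/53) = 53/2863192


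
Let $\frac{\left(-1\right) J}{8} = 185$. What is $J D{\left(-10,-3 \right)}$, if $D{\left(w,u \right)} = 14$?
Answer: $-20720$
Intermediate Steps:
$J = -1480$ ($J = \left(-8\right) 185 = -1480$)
$J D{\left(-10,-3 \right)} = \left(-1480\right) 14 = -20720$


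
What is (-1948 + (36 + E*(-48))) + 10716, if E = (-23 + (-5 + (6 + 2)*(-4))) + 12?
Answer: 11108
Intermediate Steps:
E = -48 (E = (-23 + (-5 + 8*(-4))) + 12 = (-23 + (-5 - 32)) + 12 = (-23 - 37) + 12 = -60 + 12 = -48)
(-1948 + (36 + E*(-48))) + 10716 = (-1948 + (36 - 48*(-48))) + 10716 = (-1948 + (36 + 2304)) + 10716 = (-1948 + 2340) + 10716 = 392 + 10716 = 11108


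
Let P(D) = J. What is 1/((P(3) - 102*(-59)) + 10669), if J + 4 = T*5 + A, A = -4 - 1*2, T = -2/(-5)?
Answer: 1/16679 ≈ 5.9956e-5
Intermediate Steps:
T = ⅖ (T = -2*(-⅕) = ⅖ ≈ 0.40000)
A = -6 (A = -4 - 2 = -6)
J = -8 (J = -4 + ((⅖)*5 - 6) = -4 + (2 - 6) = -4 - 4 = -8)
P(D) = -8
1/((P(3) - 102*(-59)) + 10669) = 1/((-8 - 102*(-59)) + 10669) = 1/((-8 + 6018) + 10669) = 1/(6010 + 10669) = 1/16679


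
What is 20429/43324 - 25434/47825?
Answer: -124885691/2071970300 ≈ -0.060274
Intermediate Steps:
20429/43324 - 25434/47825 = -124885691/2071970300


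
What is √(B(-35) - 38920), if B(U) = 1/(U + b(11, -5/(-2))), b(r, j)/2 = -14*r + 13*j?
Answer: I*√3007893558/278 ≈ 197.28*I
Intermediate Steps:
b(r, j) = -28*r + 26*j (b(r, j) = 2*(-14*r + 13*j) = -28*r + 26*j)
B(U) = 1/(-243 + U) (B(U) = 1/(U + (-28*11 + 26*(-5/(-2)))) = 1/(U + (-308 + 26*(-5*(-½)))) = 1/(U + (-308 + 26*(5/2))) = 1/(U + (-308 + 65)) = 1/(U - 243) = 1/(-243 + U))
√(B(-35) - 38920) = √(1/(-243 - 35) - 38920) = √(1/(-278) - 38920) = √(-1/278 - 38920) = √(-10819761/278) = I*√3007893558/278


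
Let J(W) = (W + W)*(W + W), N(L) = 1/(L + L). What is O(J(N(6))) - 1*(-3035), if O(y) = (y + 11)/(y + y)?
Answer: 6467/2 ≈ 3233.5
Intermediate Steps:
N(L) = 1/(2*L)
J(W) = 4*W² (J(W) = (2*W)*(2*W) = 4*W²)
O(y) = (11 + y)/(2*y) (O(y) = (11 + y)/((2*y)) = (11 + y)*(1/(2*y)) = (11 + y)/(2*y))
O(J(N(6))) - 1*(-3035) = (11 + 4*((½)/6)²)/(2*((4*((½)/6)²))) - 1*(-3035) = (11 + 4*((½)*(⅙))²)/(2*((4*((½)*(⅙))²))) + 3035 = (11 + 4*(1/12)²)/(2*((4*(1/12)²))) + 3035 = (11 + 4*(1/144))/(2*((4*(1/144)))) + 3035 = (11 + 1/36)/(2*(1/36)) + 3035 = (½)*36*(397/36) + 3035 = 397/2 + 3035 = 6467/2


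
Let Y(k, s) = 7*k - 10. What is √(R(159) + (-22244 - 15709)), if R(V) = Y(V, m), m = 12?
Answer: 5*I*√1474 ≈ 191.96*I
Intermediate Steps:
Y(k, s) = -10 + 7*k
R(V) = -10 + 7*V
√(R(159) + (-22244 - 15709)) = √((-10 + 7*159) + (-22244 - 15709)) = √((-10 + 1113) - 37953) = √(1103 - 37953) = √(-36850) = 5*I*√1474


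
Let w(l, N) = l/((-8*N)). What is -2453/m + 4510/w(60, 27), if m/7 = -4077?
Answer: -463356751/28539 ≈ -16236.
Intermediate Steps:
w(l, N) = -l/(8*N) (w(l, N) = l*(-1/(8*N)) = -l/(8*N))
m = -28539 (m = 7*(-4077) = -28539)
-2453/m + 4510/w(60, 27) = -2453/(-28539) + 4510/((-⅛*60/27)) = -2453*(-1/28539) + 4510/((-⅛*60*1/27)) = 2453/28539 + 4510/(-5/18) = 2453/28539 + 4510*(-18/5) = 2453/28539 - 16236 = -463356751/28539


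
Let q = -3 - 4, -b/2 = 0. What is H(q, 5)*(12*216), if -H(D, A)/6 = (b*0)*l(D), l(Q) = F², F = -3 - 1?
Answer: 0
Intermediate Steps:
b = 0 (b = -2*0 = 0)
F = -4
q = -7
l(Q) = 16 (l(Q) = (-4)² = 16)
H(D, A) = 0 (H(D, A) = -6*0*0*16 = -0*16 = -6*0 = 0)
H(q, 5)*(12*216) = 0*(12*216) = 0*2592 = 0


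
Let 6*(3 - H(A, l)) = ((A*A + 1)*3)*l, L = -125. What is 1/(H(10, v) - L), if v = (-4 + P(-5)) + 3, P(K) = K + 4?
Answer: 1/229 ≈ 0.0043668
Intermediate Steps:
P(K) = 4 + K
v = -2 (v = (-4 + (4 - 5)) + 3 = (-4 - 1) + 3 = -5 + 3 = -2)
H(A, l) = 3 - l*(3 + 3*A²)/6 (H(A, l) = 3 - (A*A + 1)*3*l/6 = 3 - (A² + 1)*3*l/6 = 3 - (1 + A²)*3*l/6 = 3 - (3 + 3*A²)*l/6 = 3 - l*(3 + 3*A²)/6)
1/(H(10, v) - L) = 1/((3 - ½*(-2) - ½*(-2)*10²) - 1*(-125)) = 1/((3 + 1 - ½*(-2)*100) + 125) = 1/((3 + 1 + 100) + 125) = 1/(104 + 125) = 1/229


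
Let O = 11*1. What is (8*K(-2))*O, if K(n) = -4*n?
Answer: 704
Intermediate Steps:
O = 11
(8*K(-2))*O = (8*(-4*(-2)))*11 = (8*8)*11 = 64*11 = 704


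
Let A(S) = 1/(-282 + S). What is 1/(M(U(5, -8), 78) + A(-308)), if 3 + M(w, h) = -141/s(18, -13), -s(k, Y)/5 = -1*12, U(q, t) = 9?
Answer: -236/1263 ≈ -0.18686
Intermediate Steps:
s(k, Y) = 60 (s(k, Y) = -(-5)*12 = -5*(-12) = 60)
M(w, h) = -107/20 (M(w, h) = -3 - 141/60 = -3 - 141*1/60 = -3 - 47/20 = -107/20)
1/(M(U(5, -8), 78) + A(-308)) = 1/(-107/20 + 1/(-282 - 308)) = 1/(-107/20 + 1/(-590)) = 1/(-107/20 - 1/590) = 1/(-1263/236) = -236/1263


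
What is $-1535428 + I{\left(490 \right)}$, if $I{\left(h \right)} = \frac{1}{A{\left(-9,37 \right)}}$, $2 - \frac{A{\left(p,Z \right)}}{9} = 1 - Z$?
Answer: $- \frac{525116375}{342} \approx -1.5354 \cdot 10^{6}$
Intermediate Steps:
$A{\left(p,Z \right)} = 9 + 9 Z$ ($A{\left(p,Z \right)} = 18 - 9 \left(1 - Z\right) = 18 + \left(-9 + 9 Z\right) = 9 + 9 Z$)
$I{\left(h \right)} = \frac{1}{342}$ ($I{\left(h \right)} = \frac{1}{9 + 9 \cdot 37} = \frac{1}{9 + 333} = \frac{1}{342}$)
$-1535428 + I{\left(490 \right)} = -1535428 + \frac{1}{342} = - \frac{525116375}{342}$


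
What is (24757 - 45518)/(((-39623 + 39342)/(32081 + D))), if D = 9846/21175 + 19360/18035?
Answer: 50872906792944067/21462281225 ≈ 2.3703e+6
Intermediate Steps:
D = 117504122/76378225 (D = 9846*(1/21175) + 19360*(1/18035) = 9846/21175 + 3872/3607 = 117504122/76378225 ≈ 1.5385)
(24757 - 45518)/(((-39623 + 39342)/(32081 + D))) = (24757 - 45518)/(((-39623 + 39342)/(32081 + 117504122/76378225))) = -20761/((-281/2450407340347/76378225)) = -20761/((-281*76378225/2450407340347)) = -20761/(-21462281225/2450407340347) = -20761*(-2450407340347/21462281225) = 50872906792944067/21462281225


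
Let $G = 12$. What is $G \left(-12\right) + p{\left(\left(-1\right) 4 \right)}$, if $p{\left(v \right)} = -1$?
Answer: $-145$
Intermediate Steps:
$G \left(-12\right) + p{\left(\left(-1\right) 4 \right)} = 12 \left(-12\right) - 1 = -144 - 1 = -145$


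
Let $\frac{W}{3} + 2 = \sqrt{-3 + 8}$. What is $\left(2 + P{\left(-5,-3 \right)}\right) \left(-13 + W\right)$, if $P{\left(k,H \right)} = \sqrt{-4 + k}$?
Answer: $- \left(2 + 3 i\right) \left(19 - 3 \sqrt{5}\right) \approx -24.584 - 36.875 i$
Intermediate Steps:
$W = -6 + 3 \sqrt{5}$ ($W = -6 + 3 \sqrt{-3 + 8} = -6 + 3 \sqrt{5} \approx 0.7082$)
$\left(2 + P{\left(-5,-3 \right)}\right) \left(-13 + W\right) = \left(2 + \sqrt{-4 - 5}\right) \left(-13 - \left(6 - 3 \sqrt{5}\right)\right) = \left(2 + \sqrt{-9}\right) \left(-19 + 3 \sqrt{5}\right) = \left(2 + 3 i\right) \left(-19 + 3 \sqrt{5}\right) = \left(-19 + 3 \sqrt{5}\right) \left(2 + 3 i\right)$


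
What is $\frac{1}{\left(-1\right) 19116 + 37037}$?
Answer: $\frac{1}{17921} \approx 5.58 \cdot 10^{-5}$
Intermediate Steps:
$\frac{1}{\left(-1\right) 19116 + 37037} = \frac{1}{-19116 + 37037} = \frac{1}{17921}$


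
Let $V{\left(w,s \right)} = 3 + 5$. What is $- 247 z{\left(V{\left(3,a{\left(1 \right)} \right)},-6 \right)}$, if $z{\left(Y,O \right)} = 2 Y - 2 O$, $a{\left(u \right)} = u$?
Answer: $-6916$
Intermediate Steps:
$V{\left(w,s \right)} = 8$
$z{\left(Y,O \right)} = - 2 O + 2 Y$
$- 247 z{\left(V{\left(3,a{\left(1 \right)} \right)},-6 \right)} = - 247 \left(\left(-2\right) \left(-6\right) + 2 \cdot 8\right) = - 247 \left(12 + 16\right) = \left(-247\right) 28 = -6916$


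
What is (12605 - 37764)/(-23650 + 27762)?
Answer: -25159/4112 ≈ -6.1184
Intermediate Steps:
(12605 - 37764)/(-23650 + 27762) = -25159/4112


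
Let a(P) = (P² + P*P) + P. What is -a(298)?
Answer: -177906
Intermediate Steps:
a(P) = P + 2*P² (a(P) = (P² + P²) + P = 2*P² + P = P + 2*P²)
-a(298) = -298*(1 + 2*298) = -298*(1 + 596) = -298*597 = -1*177906 = -177906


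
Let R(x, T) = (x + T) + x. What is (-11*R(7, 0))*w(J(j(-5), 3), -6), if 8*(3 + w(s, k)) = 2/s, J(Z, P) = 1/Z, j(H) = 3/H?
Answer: 4851/10 ≈ 485.10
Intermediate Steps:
R(x, T) = T + 2*x (R(x, T) = (T + x) + x = T + 2*x)
w(s, k) = -3 + 1/(4*s) (w(s, k) = -3 + (2/s)/8 = -3 + 1/(4*s))
(-11*R(7, 0))*w(J(j(-5), 3), -6) = (-11*(0 + 2*7))*(-3 + 1/(4*(1/(3/(-5))))) = (-11*(0 + 14))*(-3 + 1/(4*(1/(3*(-⅕))))) = (-11*14)*(-3 + 1/(4*(1/(-⅗)))) = -154*(-3 + 1/(4*(-5/3))) = -154*(-3 + (¼)*(-⅗)) = -154*(-3 - 3/20) = -154*(-63/20) = 4851/10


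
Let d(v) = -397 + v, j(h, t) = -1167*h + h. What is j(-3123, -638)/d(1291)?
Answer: 606903/149 ≈ 4073.2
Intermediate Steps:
j(h, t) = -1166*h
j(-3123, -638)/d(1291) = (-1166*(-3123))/(-397 + 1291) = 3641418/894 = 3641418*(1/894) = 606903/149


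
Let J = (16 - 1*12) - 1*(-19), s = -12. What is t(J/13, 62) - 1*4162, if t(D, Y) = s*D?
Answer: -54382/13 ≈ -4183.2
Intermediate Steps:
J = 23 (J = (16 - 12) + 19 = 4 + 19 = 23)
t(D, Y) = -12*D
t(J/13, 62) - 1*4162 = -276/13 - 1*4162 = -276/13 - 4162 = -54382/13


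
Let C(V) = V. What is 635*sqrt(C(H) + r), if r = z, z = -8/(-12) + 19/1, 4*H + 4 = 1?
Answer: 635*sqrt(681)/6 ≈ 2761.8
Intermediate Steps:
H = -3/4 (H = -1 + (1/4)*1 = -1 + 1/4 = -3/4 ≈ -0.75000)
z = 59/3 (z = -8*(-1/12) + 19*1 = 2/3 + 19 = 59/3 ≈ 19.667)
r = 59/3 ≈ 19.667
635*sqrt(C(H) + r) = 635*sqrt(-3/4 + 59/3) = 635*sqrt(227/12) = 635*(sqrt(681)/6) = 635*sqrt(681)/6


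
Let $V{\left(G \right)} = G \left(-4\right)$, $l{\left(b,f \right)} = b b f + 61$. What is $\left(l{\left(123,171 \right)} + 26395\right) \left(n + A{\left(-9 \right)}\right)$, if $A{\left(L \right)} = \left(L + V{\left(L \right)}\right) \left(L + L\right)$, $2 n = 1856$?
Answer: $1155173630$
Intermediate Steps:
$l{\left(b,f \right)} = 61 + f b^{2}$ ($l{\left(b,f \right)} = b^{2} f + 61 = f b^{2} + 61 = 61 + f b^{2}$)
$n = 928$ ($n = \frac{1}{2} \cdot 1856 = 928$)
$V{\left(G \right)} = - 4 G$
$A{\left(L \right)} = - 6 L^{2}$ ($A{\left(L \right)} = \left(L - 4 L\right) \left(L + L\right) = - 3 L 2 L = - 6 L^{2}$)
$\left(l{\left(123,171 \right)} + 26395\right) \left(n + A{\left(-9 \right)}\right) = \left(\left(61 + 171 \cdot 123^{2}\right) + 26395\right) \left(928 - 6 \left(-9\right)^{2}\right) = \left(\left(61 + 171 \cdot 15129\right) + 26395\right) \left(928 - 486\right) = \left(\left(61 + 2587059\right) + 26395\right) \left(928 - 486\right) = \left(2587120 + 26395\right) 442 = 2613515 \cdot 442 = 1155173630$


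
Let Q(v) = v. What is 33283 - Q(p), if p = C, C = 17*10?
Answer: 33113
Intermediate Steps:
C = 170
p = 170
33283 - Q(p) = 33283 - 1*170 = 33283 - 170 = 33113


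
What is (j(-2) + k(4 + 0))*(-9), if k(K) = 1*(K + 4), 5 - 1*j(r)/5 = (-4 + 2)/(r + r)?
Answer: -549/2 ≈ -274.50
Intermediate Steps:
j(r) = 25 + 5/r (j(r) = 25 - 5*(-4 + 2)/(r + r) = 25 - (-10)/(2*r) = 25 - (-10)*1/(2*r) = 25 - (-5)/r = 25 + 5/r)
k(K) = 4 + K (k(K) = 1*(4 + K) = 4 + K)
(j(-2) + k(4 + 0))*(-9) = ((25 + 5/(-2)) + (4 + (4 + 0)))*(-9) = ((25 + 5*(-½)) + (4 + 4))*(-9) = ((25 - 5/2) + 8)*(-9) = (45/2 + 8)*(-9) = (61/2)*(-9) = -549/2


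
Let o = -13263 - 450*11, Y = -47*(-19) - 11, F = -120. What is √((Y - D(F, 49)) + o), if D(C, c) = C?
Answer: I*√17211 ≈ 131.19*I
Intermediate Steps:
Y = 882 (Y = 893 - 11 = 882)
o = -18213 (o = -13263 - 1*4950 = -13263 - 4950 = -18213)
√((Y - D(F, 49)) + o) = √((882 - 1*(-120)) - 18213) = √((882 + 120) - 18213) = √(1002 - 18213) = √(-17211) = I*√17211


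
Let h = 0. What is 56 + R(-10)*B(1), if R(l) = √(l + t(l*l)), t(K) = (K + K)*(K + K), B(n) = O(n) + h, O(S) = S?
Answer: 56 + √39990 ≈ 255.98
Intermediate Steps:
B(n) = n (B(n) = n + 0 = n)
t(K) = 4*K² (t(K) = (2*K)*(2*K) = 4*K²)
R(l) = √(l + 4*l⁴) (R(l) = √(l + 4*(l*l)²) = √(l + 4*(l²)²) = √(l + 4*l⁴))
56 + R(-10)*B(1) = 56 + √(-10 + 4*(-10)⁴)*1 = 56 + √(-10 + 4*10000)*1 = 56 + √(-10 + 40000)*1 = 56 + √39990*1 = 56 + √39990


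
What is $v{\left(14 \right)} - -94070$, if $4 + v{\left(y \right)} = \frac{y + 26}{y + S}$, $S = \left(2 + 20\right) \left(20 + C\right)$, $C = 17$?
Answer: $\frac{19471672}{207} \approx 94066.0$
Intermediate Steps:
$S = 814$ ($S = \left(2 + 20\right) \left(20 + 17\right) = 22 \cdot 37 = 814$)
$v{\left(y \right)} = -4 + \frac{26 + y}{814 + y}$ ($v{\left(y \right)} = -4 + \frac{y + 26}{y + 814} = -4 + \frac{26 + y}{814 + y}$)
$v{\left(14 \right)} - -94070 = \frac{-3230 - 42}{814 + 14} - -94070 = \frac{-3230 - 42}{828} + 94070 = \frac{1}{828} \left(-3272\right) + 94070 = - \frac{818}{207} + 94070 = \frac{19471672}{207}$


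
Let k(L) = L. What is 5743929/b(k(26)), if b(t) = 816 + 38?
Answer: 5743929/854 ≈ 6725.9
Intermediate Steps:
b(t) = 854
5743929/b(k(26)) = 5743929/854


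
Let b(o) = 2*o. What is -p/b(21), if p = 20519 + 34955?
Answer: -27737/21 ≈ -1320.8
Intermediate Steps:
p = 55474
-p/b(21) = -55474/(2*21) = -55474/42 = -1*27737/21 = -27737/21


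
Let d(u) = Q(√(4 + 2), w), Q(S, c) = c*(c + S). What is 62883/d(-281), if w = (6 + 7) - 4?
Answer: 20961/25 - 2329*√6/25 ≈ 610.25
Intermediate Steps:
w = 9 (w = 13 - 4 = 9)
Q(S, c) = c*(S + c)
d(u) = 81 + 9*√6 (d(u) = 9*(√(4 + 2) + 9) = 9*(√6 + 9) = 9*(9 + √6) = 81 + 9*√6)
62883/d(-281) = 62883/(81 + 9*√6)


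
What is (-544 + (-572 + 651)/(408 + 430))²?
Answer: 207747258849/702244 ≈ 2.9583e+5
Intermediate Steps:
(-544 + (-572 + 651)/(408 + 430))² = (-544 + 79/838)² = (-455793/838)² = 207747258849/702244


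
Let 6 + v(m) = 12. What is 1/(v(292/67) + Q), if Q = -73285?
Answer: -1/73279 ≈ -1.3646e-5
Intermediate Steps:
v(m) = 6 (v(m) = -6 + 12 = 6)
1/(v(292/67) + Q) = 1/(6 - 73285) = 1/(-73279) = -1/73279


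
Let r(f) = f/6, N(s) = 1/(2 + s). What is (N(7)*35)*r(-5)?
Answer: -175/54 ≈ -3.2407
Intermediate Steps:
r(f) = f/6 (r(f) = f*(⅙) = f/6)
(N(7)*35)*r(-5) = (35/(2 + 7))*((⅙)*(-5)) = (35/9)*(-⅚) = -175/54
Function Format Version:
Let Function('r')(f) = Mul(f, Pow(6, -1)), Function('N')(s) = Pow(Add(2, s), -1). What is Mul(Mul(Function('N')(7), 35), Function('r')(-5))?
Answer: Rational(-175, 54) ≈ -3.2407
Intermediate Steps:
Function('r')(f) = Mul(Rational(1, 6), f) (Function('r')(f) = Mul(f, Rational(1, 6)) = Mul(Rational(1, 6), f))
Mul(Mul(Function('N')(7), 35), Function('r')(-5)) = Mul(Mul(Pow(Add(2, 7), -1), 35), Mul(Rational(1, 6), -5)) = Mul(Mul(Pow(9, -1), 35), Rational(-5, 6)) = Mul(Mul(Rational(1, 9), 35), Rational(-5, 6)) = Mul(Rational(35, 9), Rational(-5, 6)) = Rational(-175, 54)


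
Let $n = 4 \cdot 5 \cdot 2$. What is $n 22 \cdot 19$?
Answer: $16720$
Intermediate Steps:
$n = 40$ ($n = 20 \cdot 2 = 40$)
$n 22 \cdot 19 = 40 \cdot 22 \cdot 19 = 880 \cdot 19 = 16720$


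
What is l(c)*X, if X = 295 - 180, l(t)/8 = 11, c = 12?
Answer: 10120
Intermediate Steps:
l(t) = 88 (l(t) = 8*11 = 88)
X = 115
l(c)*X = 88*115 = 10120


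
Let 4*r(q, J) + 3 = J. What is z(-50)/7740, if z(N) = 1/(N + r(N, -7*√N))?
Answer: I/(13545*(-29*I + 5*√2)) ≈ -2.4029e-6 + 5.8591e-7*I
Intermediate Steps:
r(q, J) = -¾ + J/4
z(N) = 1/(-¾ + N - 7*√N/4) (z(N) = 1/(N + (-¾ + (-7*√N)/4)) = 1/(N + (-¾ - 7*√N/4)) = 1/(-¾ + N - 7*√N/4))
z(-50)/7740 = (4/(-3 - 35*I*√2 + 4*(-50)))/7740 = (4/(-3 - 35*I*√2 - 200))*(1/7740) = (4/(-203 - 35*I*√2))*(1/7740) = 1/(1935*(-203 - 35*I*√2))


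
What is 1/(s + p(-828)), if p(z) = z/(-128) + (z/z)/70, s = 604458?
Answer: 1120/677000221 ≈ 1.6544e-6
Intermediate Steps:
p(z) = 1/70 - z/128 (p(z) = z*(-1/128) + 1*(1/70) = -z/128 + 1/70 = 1/70 - z/128)
1/(s + p(-828)) = 1/(604458 + (1/70 - 1/128*(-828))) = 1/(604458 + (1/70 + 207/32)) = 1/(604458 + 7261/1120) = 1/(677000221/1120) = 1120/677000221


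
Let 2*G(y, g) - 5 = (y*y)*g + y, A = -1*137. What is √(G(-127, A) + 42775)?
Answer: I*√4248490/2 ≈ 1030.6*I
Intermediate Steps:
A = -137
G(y, g) = 5/2 + y/2 + g*y²/2 (G(y, g) = 5/2 + ((y*y)*g + y)/2 = 5/2 + (y²*g + y)/2 = 5/2 + (g*y² + y)/2 = 5/2 + (y + g*y²)/2 = 5/2 + (y/2 + g*y²/2) = 5/2 + y/2 + g*y²/2)
√(G(-127, A) + 42775) = √((5/2 + (½)*(-127) + (½)*(-137)*(-127)²) + 42775) = √((5/2 - 127/2 + (½)*(-137)*16129) + 42775) = √((5/2 - 127/2 - 2209673/2) + 42775) = √(-2209795/2 + 42775) = √(-2124245/2) = I*√4248490/2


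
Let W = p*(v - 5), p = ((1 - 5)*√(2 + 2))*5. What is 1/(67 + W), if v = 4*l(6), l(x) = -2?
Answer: 1/587 ≈ 0.0017036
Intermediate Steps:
p = -40 (p = -4*√4*5 = -4*2*5 = -8*5 = -40)
v = -8 (v = 4*(-2) = -8)
W = 520 (W = -40*(-8 - 5) = -40*(-13) = 520)
1/(67 + W) = 1/(67 + 520) = 1/587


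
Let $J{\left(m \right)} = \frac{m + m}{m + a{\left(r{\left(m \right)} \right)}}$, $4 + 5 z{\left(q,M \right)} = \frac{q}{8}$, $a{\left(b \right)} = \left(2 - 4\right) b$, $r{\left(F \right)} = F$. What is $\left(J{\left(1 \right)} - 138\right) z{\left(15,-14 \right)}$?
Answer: $\frac{119}{2} \approx 59.5$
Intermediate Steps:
$a{\left(b \right)} = - 2 b$
$z{\left(q,M \right)} = - \frac{4}{5} + \frac{q}{40}$ ($z{\left(q,M \right)} = - \frac{4}{5} + \frac{q \frac{1}{8}}{5} = - \frac{4}{5} + \frac{\frac{1}{8} q}{5} = - \frac{4}{5} + \frac{q}{40}$)
$J{\left(m \right)} = -2$ ($J{\left(m \right)} = \frac{m + m}{m - 2 m} = \frac{2 m}{\left(-1\right) m} = 2 m \left(- \frac{1}{m}\right) = -2$)
$\left(J{\left(1 \right)} - 138\right) z{\left(15,-14 \right)} = \left(-2 - 138\right) \left(- \frac{4}{5} + \frac{1}{40} \cdot 15\right) = \left(-2 + \left(-167 + 29\right)\right) \left(- \frac{4}{5} + \frac{3}{8}\right) = \left(-2 - 138\right) \left(- \frac{17}{40}\right) = \left(-140\right) \left(- \frac{17}{40}\right) = \frac{119}{2}$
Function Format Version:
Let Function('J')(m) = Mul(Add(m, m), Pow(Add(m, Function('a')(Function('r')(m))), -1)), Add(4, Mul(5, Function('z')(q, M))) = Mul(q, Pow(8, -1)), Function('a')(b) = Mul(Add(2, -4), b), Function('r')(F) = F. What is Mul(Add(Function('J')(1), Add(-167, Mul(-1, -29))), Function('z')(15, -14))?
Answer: Rational(119, 2) ≈ 59.500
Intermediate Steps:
Function('a')(b) = Mul(-2, b)
Function('z')(q, M) = Add(Rational(-4, 5), Mul(Rational(1, 40), q)) (Function('z')(q, M) = Add(Rational(-4, 5), Mul(Rational(1, 5), Mul(q, Pow(8, -1)))) = Add(Rational(-4, 5), Mul(Rational(1, 5), Mul(q, Rational(1, 8)))) = Add(Rational(-4, 5), Mul(Rational(1, 5), Mul(Rational(1, 8), q))) = Add(Rational(-4, 5), Mul(Rational(1, 40), q)))
Function('J')(m) = -2 (Function('J')(m) = Mul(Add(m, m), Pow(Add(m, Mul(-2, m)), -1)) = Mul(Mul(2, m), Pow(Mul(-1, m), -1)) = Mul(Mul(2, m), Mul(-1, Pow(m, -1))) = -2)
Mul(Add(Function('J')(1), Add(-167, Mul(-1, -29))), Function('z')(15, -14)) = Mul(Add(-2, Add(-167, Mul(-1, -29))), Add(Rational(-4, 5), Mul(Rational(1, 40), 15))) = Mul(Add(-2, Add(-167, 29)), Add(Rational(-4, 5), Rational(3, 8))) = Mul(Add(-2, -138), Rational(-17, 40)) = Mul(-140, Rational(-17, 40)) = Rational(119, 2)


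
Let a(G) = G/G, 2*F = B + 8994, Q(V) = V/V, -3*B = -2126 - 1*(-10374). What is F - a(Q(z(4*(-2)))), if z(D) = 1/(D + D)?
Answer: 9364/3 ≈ 3121.3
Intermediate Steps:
B = -8248/3 (B = -(-2126 - 1*(-10374))/3 = -(-2126 + 10374)/3 = -1/3*8248 = -8248/3 ≈ -2749.3)
z(D) = 1/(2*D)
Q(V) = 1
F = 9367/3 (F = (-8248/3 + 8994)/2 = (1/2)*(18734/3) = 9367/3 ≈ 3122.3)
a(G) = 1
F - a(Q(z(4*(-2)))) = 9367/3 - 1*1 = 9367/3 - 1 = 9364/3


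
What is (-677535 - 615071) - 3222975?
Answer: -4515581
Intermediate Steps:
(-677535 - 615071) - 3222975 = -1292606 - 3222975 = -4515581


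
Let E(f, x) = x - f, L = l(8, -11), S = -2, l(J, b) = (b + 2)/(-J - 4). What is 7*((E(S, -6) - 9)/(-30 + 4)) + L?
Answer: 17/4 ≈ 4.2500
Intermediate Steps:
l(J, b) = (2 + b)/(-4 - J)
L = ¾ (L = (-2 - 1*(-11))/(4 + 8) = (-2 + 11)/12 = (1/12)*9 = ¾ ≈ 0.75000)
7*((E(S, -6) - 9)/(-30 + 4)) + L = 7*(((-6 - 1*(-2)) - 9)/(-30 + 4)) + ¾ = 7*(((-6 + 2) - 9)/(-26)) + ¾ = 7*((-4 - 9)*(-1/26)) + ¾ = 7*(-13*(-1/26)) + ¾ = 7*(½) + ¾ = 7/2 + ¾ = 17/4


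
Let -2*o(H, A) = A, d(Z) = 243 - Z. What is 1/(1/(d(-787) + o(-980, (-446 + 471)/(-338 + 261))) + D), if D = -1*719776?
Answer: -158645/114188863366 ≈ -1.3893e-6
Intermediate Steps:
o(H, A) = -A/2
D = -719776
1/(1/(d(-787) + o(-980, (-446 + 471)/(-338 + 261))) + D) = 1/(1/((243 - 1*(-787)) - (-446 + 471)/(2*(-338 + 261))) - 719776) = 1/(1/((243 + 787) - 25/(2*(-77))) - 719776) = 1/(1/(1030 - 25*(-1)/(2*77)) - 719776) = 1/(1/(1030 - 1/2*(-25/77)) - 719776) = 1/(1/(1030 + 25/154) - 719776) = 1/(1/(158645/154) - 719776) = 1/(154/158645 - 719776) = 1/(-114188863366/158645) = -158645/114188863366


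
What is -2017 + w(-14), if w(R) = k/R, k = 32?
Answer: -14135/7 ≈ -2019.3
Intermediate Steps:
w(R) = 32/R
-2017 + w(-14) = -2017 + 32/(-14) = -2017 + 32*(-1/14) = -2017 - 16/7 = -14135/7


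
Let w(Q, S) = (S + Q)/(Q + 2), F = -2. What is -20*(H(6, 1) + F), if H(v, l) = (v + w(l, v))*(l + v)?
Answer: -3380/3 ≈ -1126.7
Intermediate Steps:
w(Q, S) = (Q + S)/(2 + Q)
H(v, l) = (l + v)*(v + (l + v)/(2 + l)) (H(v, l) = (v + (l + v)/(2 + l))*(l + v) = (l + v)*(v + (l + v)/(2 + l)))
-20*(H(6, 1) + F) = -20*((1 + 6)*(1 + 6 + 6*(2 + 1))/(2 + 1) - 2) = -20*(7*(1 + 6 + 6*3)/3 - 2) = -20*((⅓)*7*(1 + 6 + 18) - 2) = -20*((⅓)*7*25 - 2) = -20*(175/3 - 2) = -20*169/3 = -3380/3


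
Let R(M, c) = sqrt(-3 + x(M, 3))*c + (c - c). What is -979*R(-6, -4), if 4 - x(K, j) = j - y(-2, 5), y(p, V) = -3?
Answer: 3916*I*sqrt(5) ≈ 8756.4*I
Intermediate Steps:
x(K, j) = 1 - j (x(K, j) = 4 - (j - 1*(-3)) = 4 - (j + 3) = 4 - (3 + j) = 4 + (-3 - j) = 1 - j)
R(M, c) = I*c*sqrt(5) (R(M, c) = sqrt(-3 + (1 - 1*3))*c + (c - c) = sqrt(-3 + (1 - 3))*c + 0 = sqrt(-3 - 2)*c + 0 = sqrt(-5)*c + 0 = (I*sqrt(5))*c + 0 = I*c*sqrt(5) + 0 = I*c*sqrt(5))
-979*R(-6, -4) = -979*I*(-4)*sqrt(5) = -(-3916)*I*sqrt(5) = 3916*I*sqrt(5)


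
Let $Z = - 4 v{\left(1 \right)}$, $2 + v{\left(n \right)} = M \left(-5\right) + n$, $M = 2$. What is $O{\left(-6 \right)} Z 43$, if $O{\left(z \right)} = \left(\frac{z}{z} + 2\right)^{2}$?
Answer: $17028$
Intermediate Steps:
$v{\left(n \right)} = -12 + n$ ($v{\left(n \right)} = -2 + \left(2 \left(-5\right) + n\right) = -2 + \left(-10 + n\right) = -12 + n$)
$O{\left(z \right)} = 9$ ($O{\left(z \right)} = \left(1 + 2\right)^{2} = 3^{2} = 9$)
$Z = 44$ ($Z = - 4 \left(-12 + 1\right) = \left(-4\right) \left(-11\right) = 44$)
$O{\left(-6 \right)} Z 43 = 9 \cdot 44 \cdot 43 = 396 \cdot 43 = 17028$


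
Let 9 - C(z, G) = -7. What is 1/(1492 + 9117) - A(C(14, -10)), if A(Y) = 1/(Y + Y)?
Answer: -10577/339488 ≈ -0.031156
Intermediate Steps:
C(z, G) = 16 (C(z, G) = 9 - 1*(-7) = 9 + 7 = 16)
A(Y) = 1/(2*Y)
1/(1492 + 9117) - A(C(14, -10)) = 1/(1492 + 9117) - 1/(2*16) = 1/10609 - 1/(2*16) = 1/10609 - 1*1/32 = 1/10609 - 1/32 = -10577/339488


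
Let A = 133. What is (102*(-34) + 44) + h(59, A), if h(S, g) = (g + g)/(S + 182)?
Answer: -824918/241 ≈ -3422.9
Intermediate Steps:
h(S, g) = 2*g/(182 + S) (h(S, g) = (2*g)/(182 + S) = 2*g/(182 + S))
(102*(-34) + 44) + h(59, A) = (102*(-34) + 44) + 2*133/(182 + 59) = (-3468 + 44) + 2*133/241 = -3424 + 2*133*(1/241) = -3424 + 266/241 = -824918/241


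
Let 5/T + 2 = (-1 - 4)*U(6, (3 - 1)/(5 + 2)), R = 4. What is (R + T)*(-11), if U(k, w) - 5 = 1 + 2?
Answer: -1793/42 ≈ -42.690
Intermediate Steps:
U(k, w) = 8 (U(k, w) = 5 + (1 + 2) = 5 + 3 = 8)
T = -5/42 (T = 5/(-2 + (-1 - 4)*8) = 5/(-2 - 5*8) = 5/(-2 - 40) = 5/(-42) = 5*(-1/42) = -5/42 ≈ -0.11905)
(R + T)*(-11) = (4 - 5/42)*(-11) = (163/42)*(-11) = -1793/42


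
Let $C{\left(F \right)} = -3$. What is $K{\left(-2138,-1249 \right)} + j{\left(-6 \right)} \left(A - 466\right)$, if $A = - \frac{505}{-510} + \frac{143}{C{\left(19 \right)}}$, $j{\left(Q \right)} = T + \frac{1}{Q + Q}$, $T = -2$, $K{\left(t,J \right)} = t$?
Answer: $- \frac{436529}{408} \approx -1069.9$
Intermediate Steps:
$j{\left(Q \right)} = -2 + \frac{1}{2 Q}$ ($j{\left(Q \right)} = -2 + \frac{1}{Q + Q} = -2 + \frac{1}{2 Q}$)
$A = - \frac{1587}{34}$ ($A = - \frac{505}{-510} + \frac{143}{-3} = \left(-505\right) \left(- \frac{1}{510}\right) + 143 \left(- \frac{1}{3}\right) = \frac{101}{102} - \frac{143}{3} = - \frac{1587}{34} \approx -46.676$)
$K{\left(-2138,-1249 \right)} + j{\left(-6 \right)} \left(A - 466\right) = -2138 + \left(-2 + \frac{1}{2 \left(-6\right)}\right) \left(- \frac{1587}{34} - 466\right) = -2138 + \left(-2 + \frac{1}{2} \left(- \frac{1}{6}\right)\right) \left(- \frac{17431}{34}\right) = -2138 + \left(-2 - \frac{1}{12}\right) \left(- \frac{17431}{34}\right) = -2138 - - \frac{435775}{408} = -2138 + \frac{435775}{408} = - \frac{436529}{408}$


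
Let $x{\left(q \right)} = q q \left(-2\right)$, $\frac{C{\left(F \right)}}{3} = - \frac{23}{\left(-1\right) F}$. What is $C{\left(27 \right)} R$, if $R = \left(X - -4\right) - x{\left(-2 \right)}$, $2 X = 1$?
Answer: $\frac{575}{18} \approx 31.944$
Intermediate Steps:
$X = \frac{1}{2}$ ($X = \frac{1}{2} \cdot 1 = \frac{1}{2} \approx 0.5$)
$C{\left(F \right)} = \frac{69}{F}$ ($C{\left(F \right)} = 3 \left(- \frac{23}{\left(-1\right) F}\right) = 3 \left(- 23 \left(- \frac{1}{F}\right)\right) = 3 \frac{23}{F} = \frac{69}{F}$)
$x{\left(q \right)} = - 2 q^{2}$ ($x{\left(q \right)} = q^{2} \left(-2\right) = - 2 q^{2}$)
$R = \frac{25}{2}$ ($R = \left(\frac{1}{2} - -4\right) - - 2 \left(-2\right)^{2} = \left(\frac{1}{2} + 4\right) - \left(-2\right) 4 = \frac{9}{2} - -8 = \frac{9}{2} + 8 = \frac{25}{2} \approx 12.5$)
$C{\left(27 \right)} R = \frac{69}{27} \cdot \frac{25}{2} = 69 \cdot \frac{1}{27} \cdot \frac{25}{2} = \frac{23}{9} \cdot \frac{25}{2} = \frac{575}{18}$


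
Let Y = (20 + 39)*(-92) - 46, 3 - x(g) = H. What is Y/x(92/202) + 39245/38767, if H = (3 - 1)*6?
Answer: 212563763/348903 ≈ 609.23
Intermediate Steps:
H = 12 (H = 2*6 = 12)
x(g) = -9 (x(g) = 3 - 1*12 = 3 - 12 = -9)
Y = -5474 (Y = 59*(-92) - 46 = -5428 - 46 = -5474)
Y/x(92/202) + 39245/38767 = -5474/(-9) + 39245/38767 = -5474*(-⅑) + 39245*(1/38767) = 5474/9 + 39245/38767 = 212563763/348903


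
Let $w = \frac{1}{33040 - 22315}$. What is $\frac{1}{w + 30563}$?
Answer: $\frac{10725}{327788176} \approx 3.2719 \cdot 10^{-5}$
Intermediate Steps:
$w = \frac{1}{10725} \approx 9.324 \cdot 10^{-5}$
$\frac{1}{w + 30563} = \frac{1}{\frac{1}{10725} + 30563} = \frac{1}{\frac{327788176}{10725}} = \frac{10725}{327788176}$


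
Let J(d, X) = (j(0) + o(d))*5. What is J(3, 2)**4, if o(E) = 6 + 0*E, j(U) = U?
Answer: 810000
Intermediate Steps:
o(E) = 6 (o(E) = 6 + 0 = 6)
J(d, X) = 30 (J(d, X) = (0 + 6)*5 = 6*5 = 30)
J(3, 2)**4 = 30**4 = 810000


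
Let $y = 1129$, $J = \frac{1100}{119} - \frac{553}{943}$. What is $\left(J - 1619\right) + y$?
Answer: $- \frac{54014837}{112217} \approx -481.34$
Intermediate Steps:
$J = \frac{971493}{112217}$ ($J = 1100 \cdot \frac{1}{119} - \frac{553}{943} = \frac{1100}{119} - \frac{553}{943} = \frac{971493}{112217} \approx 8.6573$)
$\left(J - 1619\right) + y = \left(\frac{971493}{112217} - 1619\right) + 1129 = - \frac{180707830}{112217} + 1129 = - \frac{54014837}{112217}$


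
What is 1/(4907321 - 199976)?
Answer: 1/4707345 ≈ 2.1243e-7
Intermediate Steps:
1/(4907321 - 199976) = 1/4707345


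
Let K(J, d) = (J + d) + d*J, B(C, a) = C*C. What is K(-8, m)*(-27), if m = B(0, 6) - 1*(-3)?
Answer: 783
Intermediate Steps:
B(C, a) = C²
m = 3 (m = 0² - 1*(-3) = 0 + 3 = 3)
K(J, d) = J + d + J*d (K(J, d) = (J + d) + J*d = J + d + J*d)
K(-8, m)*(-27) = (-8 + 3 - 8*3)*(-27) = (-8 + 3 - 24)*(-27) = -29*(-27) = 783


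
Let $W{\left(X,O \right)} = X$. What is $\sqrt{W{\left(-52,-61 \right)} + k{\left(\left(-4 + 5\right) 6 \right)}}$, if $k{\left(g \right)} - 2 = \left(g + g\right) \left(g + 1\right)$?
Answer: $\sqrt{34} \approx 5.8309$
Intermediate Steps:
$k{\left(g \right)} = 2 + 2 g \left(1 + g\right)$ ($k{\left(g \right)} = 2 + \left(g + g\right) \left(g + 1\right) = 2 + 2 g \left(1 + g\right)$)
$\sqrt{W{\left(-52,-61 \right)} + k{\left(\left(-4 + 5\right) 6 \right)}} = \sqrt{-52 + \left(2 + 2 \left(-4 + 5\right) 6 + 2 \left(\left(-4 + 5\right) 6\right)^{2}\right)} = \sqrt{-52 + \left(2 + 2 \cdot 1 \cdot 6 + 2 \left(1 \cdot 6\right)^{2}\right)} = \sqrt{-52 + \left(2 + 2 \cdot 6 + 2 \cdot 6^{2}\right)} = \sqrt{-52 + \left(2 + 12 + 2 \cdot 36\right)} = \sqrt{-52 + \left(2 + 12 + 72\right)} = \sqrt{-52 + 86} = \sqrt{34}$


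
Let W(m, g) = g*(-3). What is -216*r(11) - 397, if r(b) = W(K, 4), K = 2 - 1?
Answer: 2195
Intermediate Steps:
K = 1
W(m, g) = -3*g
r(b) = -12 (r(b) = -3*4 = -12)
-216*r(11) - 397 = -216*(-12) - 397 = 2592 - 397 = 2195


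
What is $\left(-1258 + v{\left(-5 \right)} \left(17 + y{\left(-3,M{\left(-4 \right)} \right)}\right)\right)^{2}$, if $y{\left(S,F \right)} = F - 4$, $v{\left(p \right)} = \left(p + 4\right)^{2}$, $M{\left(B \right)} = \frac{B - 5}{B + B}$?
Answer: $\frac{99022401}{64} \approx 1.5472 \cdot 10^{6}$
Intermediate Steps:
$M{\left(B \right)} = \frac{-5 + B}{2 B}$
$v{\left(p \right)} = \left(4 + p\right)^{2}$
$y{\left(S,F \right)} = -4 + F$
$\left(-1258 + v{\left(-5 \right)} \left(17 + y{\left(-3,M{\left(-4 \right)} \right)}\right)\right)^{2} = \left(-1258 + \left(4 - 5\right)^{2} \left(17 - \left(4 - \frac{-5 - 4}{2 \left(-4\right)}\right)\right)\right)^{2} = \left(-1258 + \left(-1\right)^{2} \left(17 - \left(4 + \frac{1}{8} \left(-9\right)\right)\right)\right)^{2} = \left(-1258 + 1 \left(17 + \left(-4 + \frac{9}{8}\right)\right)\right)^{2} = \left(-1258 + 1 \left(17 - \frac{23}{8}\right)\right)^{2} = \left(-1258 + 1 \cdot \frac{113}{8}\right)^{2} = \left(-1258 + \frac{113}{8}\right)^{2} = \left(- \frac{9951}{8}\right)^{2} = \frac{99022401}{64}$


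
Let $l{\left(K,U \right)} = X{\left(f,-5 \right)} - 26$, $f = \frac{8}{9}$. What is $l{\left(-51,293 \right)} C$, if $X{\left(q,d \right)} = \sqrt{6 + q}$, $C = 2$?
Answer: $-52 + \frac{2 \sqrt{62}}{3} \approx -46.751$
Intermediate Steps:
$f = \frac{8}{9}$ ($f = 8 \cdot \frac{1}{9} = \frac{8}{9} \approx 0.88889$)
$l{\left(K,U \right)} = -26 + \frac{\sqrt{62}}{3}$ ($l{\left(K,U \right)} = \sqrt{6 + \frac{8}{9}} - 26 = \sqrt{\frac{62}{9}} - 26 = \frac{\sqrt{62}}{3} - 26 = -26 + \frac{\sqrt{62}}{3}$)
$l{\left(-51,293 \right)} C = \left(-26 + \frac{\sqrt{62}}{3}\right) 2 = -52 + \frac{2 \sqrt{62}}{3}$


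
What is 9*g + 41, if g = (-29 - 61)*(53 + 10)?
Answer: -50989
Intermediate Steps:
g = -5670 (g = -90*63 = -5670)
9*g + 41 = 9*(-5670) + 41 = -51030 + 41 = -50989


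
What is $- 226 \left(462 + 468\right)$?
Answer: $-210180$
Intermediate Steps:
$- 226 \left(462 + 468\right) = \left(-226\right) 930 = -210180$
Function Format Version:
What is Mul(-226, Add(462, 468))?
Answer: -210180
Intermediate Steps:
Mul(-226, Add(462, 468)) = Mul(-226, 930) = -210180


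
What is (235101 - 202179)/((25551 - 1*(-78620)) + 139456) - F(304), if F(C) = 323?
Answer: -26219533/81209 ≈ -322.86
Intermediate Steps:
(235101 - 202179)/((25551 - 1*(-78620)) + 139456) - F(304) = (235101 - 202179)/((25551 - 1*(-78620)) + 139456) - 1*323 = 32922/((25551 + 78620) + 139456) - 323 = 32922/(104171 + 139456) - 323 = 32922/243627 - 323 = 32922*(1/243627) - 323 = 10974/81209 - 323 = -26219533/81209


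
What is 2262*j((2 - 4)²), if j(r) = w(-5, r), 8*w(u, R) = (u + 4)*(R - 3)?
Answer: -1131/4 ≈ -282.75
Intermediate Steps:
w(u, R) = (-3 + R)*(4 + u)/8 (w(u, R) = ((u + 4)*(R - 3))/8 = ((4 + u)*(-3 + R))/8 = ((-3 + R)*(4 + u))/8 = (-3 + R)*(4 + u)/8)
j(r) = 3/8 - r/8 (j(r) = -3/2 + r/2 - 3/8*(-5) + (⅛)*r*(-5) = -3/2 + r/2 + 15/8 - 5*r/8 = 3/8 - r/8)
2262*j((2 - 4)²) = 2262*(3/8 - (2 - 4)²/8) = 2262*(3/8 - ⅛*(-2)²) = 2262*(3/8 - ⅛*4) = 2262*(3/8 - ½) = 2262*(-⅛) = -1131/4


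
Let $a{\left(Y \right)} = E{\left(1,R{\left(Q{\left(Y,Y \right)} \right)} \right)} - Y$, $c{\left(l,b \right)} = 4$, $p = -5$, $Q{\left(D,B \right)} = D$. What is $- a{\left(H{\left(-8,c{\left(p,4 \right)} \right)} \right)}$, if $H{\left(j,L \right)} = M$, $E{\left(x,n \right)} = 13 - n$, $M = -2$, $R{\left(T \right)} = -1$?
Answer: $-16$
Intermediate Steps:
$H{\left(j,L \right)} = -2$
$a{\left(Y \right)} = 14 - Y$ ($a{\left(Y \right)} = \left(13 - -1\right) - Y = \left(13 + 1\right) - Y = 14 - Y$)
$- a{\left(H{\left(-8,c{\left(p,4 \right)} \right)} \right)} = - (14 - -2) = - (14 + 2) = \left(-1\right) 16 = -16$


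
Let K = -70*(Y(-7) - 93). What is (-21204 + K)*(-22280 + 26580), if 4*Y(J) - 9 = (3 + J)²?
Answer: -65065450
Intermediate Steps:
Y(J) = 9/4 + (3 + J)²/4
K = 12145/2 (K = -70*((9/4 + (3 - 7)²/4) - 93) = -70*((9/4 + (¼)*(-4)²) - 93) = -70*((9/4 + (¼)*16) - 93) = -70*((9/4 + 4) - 93) = -70*(25/4 - 93) = -70*(-347/4) = 12145/2 ≈ 6072.5)
(-21204 + K)*(-22280 + 26580) = (-21204 + 12145/2)*(-22280 + 26580) = -30263/2*4300 = -65065450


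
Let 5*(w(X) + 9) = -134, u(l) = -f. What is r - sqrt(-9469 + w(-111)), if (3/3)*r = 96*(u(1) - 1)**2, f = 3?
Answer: 1536 - 218*I*sqrt(5)/5 ≈ 1536.0 - 97.493*I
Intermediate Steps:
u(l) = -3 (u(l) = -1*3 = -3)
w(X) = -179/5 (w(X) = -9 + (1/5)*(-134) = -9 - 134/5 = -179/5)
r = 1536 (r = 96*(-3 - 1)**2 = 96*(-4)**2 = 96*16 = 1536)
r - sqrt(-9469 + w(-111)) = 1536 - sqrt(-9469 - 179/5) = 1536 - sqrt(-47524/5) = 1536 - 218*I*sqrt(5)/5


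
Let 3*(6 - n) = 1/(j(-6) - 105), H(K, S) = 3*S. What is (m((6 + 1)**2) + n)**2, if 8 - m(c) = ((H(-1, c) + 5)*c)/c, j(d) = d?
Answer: 2111678209/110889 ≈ 19043.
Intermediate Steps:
m(c) = 3 - 3*c (m(c) = 8 - (3*c + 5)*c/c = 8 - (5 + 3*c)*c/c = 8 - c*(5 + 3*c)/c = 8 - (5 + 3*c) = 8 + (-5 - 3*c) = 3 - 3*c)
n = 1999/333 (n = 6 - 1/(3*(-6 - 105)) = 6 - 1/3/(-111) = 6 - 1/3*(-1/111) = 6 + 1/333 = 1999/333 ≈ 6.0030)
(m((6 + 1)**2) + n)**2 = ((3 - 3*(6 + 1)**2) + 1999/333)**2 = ((3 - 3*7**2) + 1999/333)**2 = ((3 - 3*49) + 1999/333)**2 = ((3 - 147) + 1999/333)**2 = (-144 + 1999/333)**2 = (-45953/333)**2 = 2111678209/110889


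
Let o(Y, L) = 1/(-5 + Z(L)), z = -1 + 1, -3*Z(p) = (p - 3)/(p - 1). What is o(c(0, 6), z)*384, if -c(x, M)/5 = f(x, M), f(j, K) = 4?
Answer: -64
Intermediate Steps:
c(x, M) = -20 (c(x, M) = -5*4 = -20)
Z(p) = -(-3 + p)/(3*(-1 + p)) (Z(p) = -(p - 3)/(3*(p - 1)) = -(-3 + p)/(3*(-1 + p)))
z = 0
o(Y, L) = 1/(-5 + (3 - L)/(3*(-1 + L)))
o(c(0, 6), z)*384 = (3*(1 - 1*0)/(2*(-9 + 8*0)))*384 = (3*(1 + 0)/(2*(-9 + 0)))*384 = ((3/2)*1/(-9))*384 = ((3/2)*(-⅑)*1)*384 = -⅙*384 = -64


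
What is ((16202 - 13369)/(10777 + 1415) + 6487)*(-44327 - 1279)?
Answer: -601180853537/2032 ≈ -2.9586e+8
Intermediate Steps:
((16202 - 13369)/(10777 + 1415) + 6487)*(-44327 - 1279) = (2833/12192 + 6487)*(-45606) = (79092337/12192)*(-45606) = -601180853537/2032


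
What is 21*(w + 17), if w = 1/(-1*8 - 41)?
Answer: 2496/7 ≈ 356.57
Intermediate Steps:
w = -1/49 (w = 1/(-8 - 41) = 1/(-49) = -1/49 ≈ -0.020408)
21*(w + 17) = 21*(-1/49 + 17) = 21*(832/49) = 2496/7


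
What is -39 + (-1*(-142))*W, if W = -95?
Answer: -13529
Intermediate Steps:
-39 + (-1*(-142))*W = -39 - 1*(-142)*(-95) = -39 + 142*(-95) = -39 - 13490 = -13529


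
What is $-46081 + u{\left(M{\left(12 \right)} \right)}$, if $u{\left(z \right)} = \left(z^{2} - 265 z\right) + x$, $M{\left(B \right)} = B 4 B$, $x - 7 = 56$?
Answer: $133118$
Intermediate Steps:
$x = 63$ ($x = 7 + 56 = 63$)
$M{\left(B \right)} = 4 B^{2}$ ($M{\left(B \right)} = 4 B B = 4 B^{2}$)
$u{\left(z \right)} = 63 + z^{2} - 265 z$ ($u{\left(z \right)} = \left(z^{2} - 265 z\right) + 63 = 63 + z^{2} - 265 z$)
$-46081 + u{\left(M{\left(12 \right)} \right)} = -46081 + \left(63 + \left(4 \cdot 12^{2}\right)^{2} - 265 \cdot 4 \cdot 12^{2}\right) = -46081 + \left(63 + \left(4 \cdot 144\right)^{2} - 265 \cdot 4 \cdot 144\right) = -46081 + \left(63 + 576^{2} - 152640\right) = -46081 + \left(63 + 331776 - 152640\right) = -46081 + 179199 = 133118$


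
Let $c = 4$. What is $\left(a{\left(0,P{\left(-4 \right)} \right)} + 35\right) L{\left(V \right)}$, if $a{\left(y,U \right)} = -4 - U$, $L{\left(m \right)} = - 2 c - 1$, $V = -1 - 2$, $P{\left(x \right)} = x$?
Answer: $-315$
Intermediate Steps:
$V = -3$ ($V = -1 - 2 = -3$)
$L{\left(m \right)} = -9$ ($L{\left(m \right)} = \left(-2\right) 4 - 1 = -8 - 1 = -9$)
$\left(a{\left(0,P{\left(-4 \right)} \right)} + 35\right) L{\left(V \right)} = \left(\left(-4 - -4\right) + 35\right) \left(-9\right) = \left(\left(-4 + 4\right) + 35\right) \left(-9\right) = \left(0 + 35\right) \left(-9\right) = 35 \left(-9\right) = -315$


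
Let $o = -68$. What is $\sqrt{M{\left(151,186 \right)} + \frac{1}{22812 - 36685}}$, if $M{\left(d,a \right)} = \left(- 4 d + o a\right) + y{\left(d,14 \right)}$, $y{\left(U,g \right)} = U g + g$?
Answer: $\frac{i \sqrt{2140926488869}}{13873} \approx 105.47 i$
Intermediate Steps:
$y{\left(U,g \right)} = g + U g$
$M{\left(d,a \right)} = 14 - 68 a + 10 d$ ($M{\left(d,a \right)} = \left(- 4 d - 68 a\right) + 14 \left(1 + d\right) = \left(- 68 a - 4 d\right) + \left(14 + 14 d\right) = 14 - 68 a + 10 d$)
$\sqrt{M{\left(151,186 \right)} + \frac{1}{22812 - 36685}} = \sqrt{\left(14 - 12648 + 10 \cdot 151\right) + \frac{1}{22812 - 36685}} = \sqrt{\left(14 - 12648 + 1510\right) + \frac{1}{-13873}} = \sqrt{-11124 - \frac{1}{13873}} = \sqrt{- \frac{154323253}{13873}} = \frac{i \sqrt{2140926488869}}{13873}$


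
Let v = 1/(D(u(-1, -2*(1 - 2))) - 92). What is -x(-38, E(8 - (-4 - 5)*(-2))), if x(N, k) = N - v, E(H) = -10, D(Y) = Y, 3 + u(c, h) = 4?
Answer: 3457/91 ≈ 37.989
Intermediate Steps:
u(c, h) = 1 (u(c, h) = -3 + 4 = 1)
v = -1/91 (v = 1/(1 - 92) = 1/(-91) = -1/91 ≈ -0.010989)
x(N, k) = 1/91 + N (x(N, k) = N - 1*(-1/91) = N + 1/91 = 1/91 + N)
-x(-38, E(8 - (-4 - 5)*(-2))) = -(1/91 - 38) = -1*(-3457/91) = 3457/91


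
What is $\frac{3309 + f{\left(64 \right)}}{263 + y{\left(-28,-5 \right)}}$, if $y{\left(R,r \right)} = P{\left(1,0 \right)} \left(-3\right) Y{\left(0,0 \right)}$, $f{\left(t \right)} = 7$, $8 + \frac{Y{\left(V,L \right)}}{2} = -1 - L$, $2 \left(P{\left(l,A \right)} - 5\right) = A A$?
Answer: $\frac{3316}{533} \approx 6.2214$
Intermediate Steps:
$P{\left(l,A \right)} = 5 + \frac{A^{2}}{2}$ ($P{\left(l,A \right)} = 5 + \frac{A A}{2} = 5 + \frac{A^{2}}{2}$)
$Y{\left(V,L \right)} = -18 - 2 L$ ($Y{\left(V,L \right)} = -16 + 2 \left(-1 - L\right) = -16 - \left(2 + 2 L\right) = -18 - 2 L$)
$y{\left(R,r \right)} = 270$ ($y{\left(R,r \right)} = \left(5 + \frac{0^{2}}{2}\right) \left(-3\right) \left(-18 - 0\right) = \left(5 + \frac{1}{2} \cdot 0\right) \left(-3\right) \left(-18 + 0\right) = \left(5 + 0\right) \left(-3\right) \left(-18\right) = 5 \left(-3\right) \left(-18\right) = \left(-15\right) \left(-18\right) = 270$)
$\frac{3309 + f{\left(64 \right)}}{263 + y{\left(-28,-5 \right)}} = \frac{3309 + 7}{263 + 270} = \frac{3316}{533}$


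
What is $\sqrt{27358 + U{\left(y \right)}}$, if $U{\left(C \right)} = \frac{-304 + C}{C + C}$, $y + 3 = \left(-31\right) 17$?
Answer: $\frac{\sqrt{7685083210}}{530} \approx 165.41$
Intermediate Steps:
$y = -530$ ($y = -3 - 527 = -530$)
$U{\left(C \right)} = \frac{-304 + C}{2 C}$
$\sqrt{27358 + U{\left(y \right)}} = \sqrt{27358 + \frac{-304 - 530}{2 \left(-530\right)}} = \sqrt{27358 + \frac{1}{2} \left(- \frac{1}{530}\right) \left(-834\right)} = \sqrt{27358 + \frac{417}{530}} = \sqrt{\frac{14500157}{530}} = \frac{\sqrt{7685083210}}{530}$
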